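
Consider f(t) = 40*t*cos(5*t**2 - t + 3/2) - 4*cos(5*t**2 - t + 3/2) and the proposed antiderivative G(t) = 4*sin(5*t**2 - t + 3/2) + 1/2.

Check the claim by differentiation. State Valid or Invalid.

d/dt[G] = 40*t*cos(5*t**2 - t + 3/2) - 4*cos(5*t**2 - t + 3/2)
This equals f(t) exactly, so the claim holds.

Valid: G'(t) = f(t).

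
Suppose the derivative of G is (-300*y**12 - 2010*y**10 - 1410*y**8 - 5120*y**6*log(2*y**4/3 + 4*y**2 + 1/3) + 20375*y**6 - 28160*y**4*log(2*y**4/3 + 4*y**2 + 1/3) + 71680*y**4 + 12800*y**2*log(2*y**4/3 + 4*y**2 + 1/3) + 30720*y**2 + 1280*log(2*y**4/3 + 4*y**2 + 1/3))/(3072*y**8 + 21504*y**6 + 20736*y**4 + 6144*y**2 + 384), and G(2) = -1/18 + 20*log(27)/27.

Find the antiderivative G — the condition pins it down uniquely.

Recover the given G'(y) by differentiating a candidate G(y); any mismatch rules it out.
A general antiderivative is -5*y*(y**6/64 - 4*log(2*y**4/3 + 4*y**2 + 1/3)/3)/(4*y**2 + 2) + C.
The condition gives C = -1/18 + 20*log(27)/27 - (-5/9 + 20*log(27)/27) = 1/2.
So G(y) = -(15*y**7 - 384*y**2 - 1280*y*log(2*y**4/3 + 4*y**2 + 1/3) - 192)/(384*(2*y**2 + 1)).
Check: d/dy[-(15*y**7 - 384*y**2 - 1280*y*log(2*y**4/3 + 4*y**2 + 1/3) - 192)/(384*(2*y**2 + 1))] = (-300*y**12 - 2010*y**10 - 1410*y**8 - 5120*y**6*log(2*y**4/3 + 4*y**2 + 1/3) + 20375*y**6 - 28160*y**4*log(2*y**4/3 + 4*y**2 + 1/3) + 71680*y**4 + 12800*y**2*log(2*y**4/3 + 4*y**2 + 1/3) + 30720*y**2 + 1280*log(2*y**4/3 + 4*y**2 + 1/3))/(3072*y**8 + 21504*y**6 + 20736*y**4 + 6144*y**2 + 384) = G'(y).

G(y) = -(15*y**7 - 384*y**2 - 1280*y*log(2*y**4/3 + 4*y**2 + 1/3) - 192)/(384*(2*y**2 + 1))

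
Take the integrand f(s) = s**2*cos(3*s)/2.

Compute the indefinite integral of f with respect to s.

F(s) = (9*s**2*sin(3*s) + 6*s*cos(3*s) - 2*sin(3*s))/54 + C

Check any antiderivative F(s) by computing F'(s) and comparing it with f(s).
Check: d/ds[(9*s**2*sin(3*s) + 6*s*cos(3*s) - 2*sin(3*s))/54] = s**2*cos(3*s)/2 = f(s).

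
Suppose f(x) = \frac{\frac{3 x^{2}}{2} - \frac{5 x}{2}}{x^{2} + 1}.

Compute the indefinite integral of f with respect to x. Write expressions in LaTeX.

F(x) = \frac{3 x}{2} - \frac{5 \log{\left(x^{2} + 1 \right)}}{4} - \frac{3 \operatorname{atan}{\left(x \right)}}{2} + C

A candidate is checked by its d/dx: the result must match f(x).
Check: d/dx[\frac{3 x}{2} - \frac{5 \log{\left(x^{2} + 1 \right)}}{4} - \frac{3 \operatorname{atan}{\left(x \right)}}{2}] = \frac{3 x^{2} - 5 x}{2 x^{2} + 2}, which equals f(x).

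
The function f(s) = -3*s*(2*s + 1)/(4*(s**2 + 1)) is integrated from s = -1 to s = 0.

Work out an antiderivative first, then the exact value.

Antiderivative: F(s) = -3*s/2 - 3*log(s**2 + 1)/8 + 3*atan(s)/2; value = -3/2 + 3*log(2)/8 + 3*pi/8

For F(s) to be correct the identity F'(s) - f(s) = 0 must hold.
F(s) = -3*s/2 - 3*log(s**2 + 1)/8 + 3*atan(s)/2 is an antiderivative of f.
Check: d/ds[-3*s/2 - 3*log(s**2 + 1)/8 + 3*atan(s)/2] = (-6*s**2 - 3*s)/(4*s**2 + 4), which equals f(s).
F(0) = 0; F(-1) = -3*pi/8 - 3*log(2)/8 + 3/2.
Integral = F(0) - F(-1) = -3/2 + 3*log(2)/8 + 3*pi/8.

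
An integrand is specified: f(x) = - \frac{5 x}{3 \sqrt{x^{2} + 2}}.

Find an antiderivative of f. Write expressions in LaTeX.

The substitution u = x^{2} + 2 works: f is exactly (dF/du)*(du/dx) for that inner function.
Check: d/dx[- \frac{5 \sqrt{x^{2} + 2}}{3}] = - \frac{5 x}{3 \sqrt{x^{2} + 2}} = f(x).

An antiderivative is F(x) = - \frac{5 \sqrt{x^{2} + 2}}{3}.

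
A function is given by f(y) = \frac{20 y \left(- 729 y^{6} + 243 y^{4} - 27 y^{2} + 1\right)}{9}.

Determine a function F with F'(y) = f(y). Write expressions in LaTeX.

An antiderivative is F(y) = - \frac{405 y^{8}}{2} + 90 y^{6} - 15 y^{4} + \frac{10 y^{2}}{9}.

f matches the chain-rule pattern g'(h)*h' with inner function h(y) = 3 y^{2} - \frac{1}{3}; substituting u = h(y) collapses the integral.
Check: d/dy[- \frac{405 y^{8}}{2} + 90 y^{6} - 15 y^{4} + \frac{10 y^{2}}{9}] = - 1620 y^{7} + 540 y^{5} - 60 y^{3} + \frac{20 y}{9}, which equals f(y).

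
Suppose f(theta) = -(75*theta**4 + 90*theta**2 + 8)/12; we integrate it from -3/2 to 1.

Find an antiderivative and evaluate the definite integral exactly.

Antiderivative: F(theta) = -5*theta**5/4 - 5*theta**3/2 - 2*theta/3; value = -8965/384

Whatever form F(theta) takes, F'(theta) = f(theta) is non-negotiable.
F(theta) = -5*theta**5/4 - 5*theta**3/2 - 2*theta/3 is an antiderivative of f.
Check: d/dtheta[-5*theta**5/4 - 5*theta**3/2 - 2*theta/3] = -25*theta**4/4 - 15*theta**2/2 - 2/3, which equals f(theta).
F(1) = -53/12; F(-3/2) = 2423/128.
Integral = F(1) - F(-3/2) = -8965/384.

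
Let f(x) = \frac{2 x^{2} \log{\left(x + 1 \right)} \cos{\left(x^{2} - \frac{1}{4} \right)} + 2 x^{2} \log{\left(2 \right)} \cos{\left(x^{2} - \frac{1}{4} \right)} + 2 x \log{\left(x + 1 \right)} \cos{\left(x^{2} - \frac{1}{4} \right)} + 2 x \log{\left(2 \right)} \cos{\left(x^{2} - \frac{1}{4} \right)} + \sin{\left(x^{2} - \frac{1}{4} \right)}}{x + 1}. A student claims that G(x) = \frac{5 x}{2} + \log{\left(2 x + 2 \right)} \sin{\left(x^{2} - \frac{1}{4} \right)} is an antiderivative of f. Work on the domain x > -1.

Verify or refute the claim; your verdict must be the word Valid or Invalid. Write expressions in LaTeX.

d/dx[G] = \frac{4 x^{2} \log{\left(x + 1 \right)} \cos{\left(x^{2} - \frac{1}{4} \right)} + 4 x^{2} \log{\left(2 \right)} \cos{\left(x^{2} - \frac{1}{4} \right)} + 4 x \log{\left(x + 1 \right)} \cos{\left(x^{2} - \frac{1}{4} \right)} + 4 x \log{\left(2 \right)} \cos{\left(x^{2} - \frac{1}{4} \right)} + 5 x + 2 \sin{\left(x^{2} - \frac{1}{4} \right)} + 5}{2 x + 2}
d/dx[G] - f(x) = \frac{5}{2} != 0.

Invalid: d/dx[G] - f = \frac{5}{2}, which is not 0.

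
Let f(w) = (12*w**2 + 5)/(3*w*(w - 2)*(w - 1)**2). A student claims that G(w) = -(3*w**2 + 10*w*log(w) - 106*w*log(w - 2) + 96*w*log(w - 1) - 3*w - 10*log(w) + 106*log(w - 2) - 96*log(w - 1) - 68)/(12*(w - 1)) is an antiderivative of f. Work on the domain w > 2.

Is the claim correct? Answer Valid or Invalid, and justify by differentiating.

Invalid: d/dw[G] - f = -1/4, which is not 0.

d/dw[G] = (-3*w**4 + 12*w**3 + 33*w**2 + 6*w + 20)/(12*w**4 - 48*w**3 + 60*w**2 - 24*w)
d/dw[G] - f(w) = -1/4 != 0.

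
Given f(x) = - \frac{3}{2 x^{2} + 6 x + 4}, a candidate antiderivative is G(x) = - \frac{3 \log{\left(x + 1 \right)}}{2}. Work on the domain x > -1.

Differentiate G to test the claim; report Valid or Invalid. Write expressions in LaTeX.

d/dx[G] = - \frac{3}{2 x + 2}
d/dx[G] - f(x) = - \frac{3}{2 x + 4} != 0.

Invalid: d/dx[G] - f = - \frac{3}{2 x + 4}, which is not 0.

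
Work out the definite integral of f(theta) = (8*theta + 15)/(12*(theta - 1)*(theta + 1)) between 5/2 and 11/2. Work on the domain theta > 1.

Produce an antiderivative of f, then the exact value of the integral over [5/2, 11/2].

Antiderivative: F(theta) = -(-23*log(theta - 1) + 7*log(theta + 1))/24; value = -7*log(13/2)/24 - 23*log(3/2)/24 + 7*log(7/2)/24 + 23*log(9/2)/24

Factor the denominator (12*(theta - 1)*(theta + 1)) and decompose: f = -7/(24*(theta + 1)) + 23/(24*(theta - 1)); each piece integrates to a log, atan, or power term.
F(theta) = -(-23*log(theta - 1) + 7*log(theta + 1))/24 is an antiderivative of f.
Check: d/dtheta[-(-23*log(theta - 1) + 7*log(theta + 1))/24] = (8*theta + 15)/(12*theta**2 - 12), which equals f(theta).
F(11/2) = -7*log(13/2)/24 + 23*log(9/2)/24; F(5/2) = -7*log(7/2)/24 + 23*log(3/2)/24.
Integral = F(11/2) - F(5/2) = -7*log(13/2)/24 - 23*log(3/2)/24 + 7*log(7/2)/24 + 23*log(9/2)/24.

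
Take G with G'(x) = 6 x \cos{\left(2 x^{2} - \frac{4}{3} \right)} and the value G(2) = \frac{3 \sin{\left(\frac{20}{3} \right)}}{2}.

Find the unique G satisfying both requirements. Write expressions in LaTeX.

The substitution u = 2 x^{2} - \frac{4}{3} works: G'(x) is exactly (dG/du)*(du/dx) for that inner function.
A general antiderivative is \frac{3 \sin{\left(2 x^{2} - \frac{4}{3} \right)}}{2} + C.
The condition gives C = \frac{3 \sin{\left(\frac{20}{3} \right)}}{2} - (\frac{3 \sin{\left(\frac{20}{3} \right)}}{2}) = 0.
So G(x) = \frac{3 \sin{\left(2 x^{2} - \frac{4}{3} \right)}}{2}.
Check: d/dx[\frac{3 \sin{\left(2 x^{2} - \frac{4}{3} \right)}}{2}] = 6 x \cos{\left(2 x^{2} - \frac{4}{3} \right)} = G'(x).

G(x) = \frac{3 \sin{\left(2 x^{2} - \frac{4}{3} \right)}}{2}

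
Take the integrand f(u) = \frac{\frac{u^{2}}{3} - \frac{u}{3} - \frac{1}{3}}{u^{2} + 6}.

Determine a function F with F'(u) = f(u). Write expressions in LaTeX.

For F(u) to be correct the identity F'(u) - f(u) = 0 must hold.
Check: d/du[\frac{6 u - 3 \log{\left(u^{2} + 6 \right)} - 7 \sqrt{6} \operatorname{atan}{\left(\frac{\sqrt{6} u}{6} \right)}}{18}] = \frac{u^{2} - u - 1}{3 u^{2} + 18}, which equals f(u).

An antiderivative is F(u) = \frac{6 u - 3 \log{\left(u^{2} + 6 \right)} - 7 \sqrt{6} \operatorname{atan}{\left(\frac{\sqrt{6} u}{6} \right)}}{18}.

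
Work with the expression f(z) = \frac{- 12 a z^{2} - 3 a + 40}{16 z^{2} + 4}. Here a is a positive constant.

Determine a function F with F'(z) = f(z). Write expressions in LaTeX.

Check any antiderivative F(z) by computing F'(z) and comparing it with f(z).
Check: d/dz[- \frac{3 a z}{4} + 5 \operatorname{atan}{\left(2 z \right)}] = \frac{- 12 a z^{2} - 3 a + 40}{16 z^{2} + 4} = f(z).

An antiderivative is F(z) = - \frac{3 a z}{4} + 5 \operatorname{atan}{\left(2 z \right)}.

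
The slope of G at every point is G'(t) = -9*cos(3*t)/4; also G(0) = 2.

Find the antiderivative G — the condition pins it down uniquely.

Whatever form G(t) takes, its d/dt must return the stated G'(t).
A general antiderivative is -3*sin(3*t)/4 + C.
The condition gives C = 2 - (0) = 2.
So G(t) = 2 - 3*sin(3*t)/4.
Check: d/dt[2 - 3*sin(3*t)/4] = -9*cos(3*t)/4 = G'(t).

G(t) = 2 - 3*sin(3*t)/4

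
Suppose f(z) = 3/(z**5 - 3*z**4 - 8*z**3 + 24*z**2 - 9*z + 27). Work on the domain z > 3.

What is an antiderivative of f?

The denominator factors as (z - 3)**2*(z + 3)*(z**2 + 1); partial fractions split f into directly integrable pieces: 3*(z + 3)/(100*(z**2 + 1)) + 1/(120*(z + 3)) - 23/(600*(z - 3)) + 1/(20*(z - 3)**2).
Check: d/dz[-23*log(z - 3)/600 + log(z + 3)/120 + 3*log(z**2 + 1)/200 + 9*atan(z)/100 - 3/(60*z - 180)] = 3/(z**5 - 3*z**4 - 8*z**3 + 24*z**2 - 9*z + 27) = f(z).

An antiderivative is F(z) = -23*log(z - 3)/600 + log(z + 3)/120 + 3*log(z**2 + 1)/200 + 9*atan(z)/100 - 3/(60*z - 180).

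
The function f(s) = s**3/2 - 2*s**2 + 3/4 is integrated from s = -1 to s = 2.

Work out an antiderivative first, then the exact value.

Antiderivative: F(s) = s**4/8 - 2*s**3/3 + 3*s/4; value = -15/8

Integrate term by term and add the pieces.
F(s) = s**4/8 - 2*s**3/3 + 3*s/4 is an antiderivative of f.
Check: d/ds[s**4/8 - 2*s**3/3 + 3*s/4] = s**3/2 - 2*s**2 + 3/4 = f(s).
F(2) = -11/6; F(-1) = 1/24.
Integral = F(2) - F(-1) = -15/8.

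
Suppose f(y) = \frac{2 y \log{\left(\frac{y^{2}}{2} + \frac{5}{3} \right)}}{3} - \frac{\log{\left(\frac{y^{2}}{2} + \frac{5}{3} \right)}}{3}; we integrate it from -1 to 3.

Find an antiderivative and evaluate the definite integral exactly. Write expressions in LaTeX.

Antiderivative: F(y) = \frac{y^{2} \log{\left(\frac{y^{2}}{2} + \frac{5}{3} \right)}}{3} - \frac{y^{2}}{3} - \frac{y \log{\left(\frac{y^{2}}{2} + \frac{5}{3} \right)}}{3} + \frac{2 y}{3} + \frac{10 \log{\left(y^{2} + \frac{10}{3} \right)}}{9} - \frac{2 \sqrt{30} \operatorname{atan}{\left(\frac{\sqrt{30} y}{10} \right)}}{9}; value = - \frac{10 \log{\left(\frac{13}{3} \right)}}{9} - \frac{2 \sqrt{30} \operatorname{atan}{\left(\frac{3 \sqrt{30}}{10} \right)}}{9} - \frac{2 \sqrt{30} \operatorname{atan}{\left(\frac{\sqrt{30}}{10} \right)}}{9} - \frac{2 \log{\left(\frac{13}{6} \right)}}{3} + \frac{10 \log{\left(\frac{37}{3} \right)}}{9} + 2 \log{\left(\frac{37}{6} \right)}

Integrate term by term and add the pieces.
F(y) = \frac{y^{2} \log{\left(\frac{y^{2}}{2} + \frac{5}{3} \right)}}{3} - \frac{y^{2}}{3} - \frac{y \log{\left(\frac{y^{2}}{2} + \frac{5}{3} \right)}}{3} + \frac{2 y}{3} + \frac{10 \log{\left(y^{2} + \frac{10}{3} \right)}}{9} - \frac{2 \sqrt{30} \operatorname{atan}{\left(\frac{\sqrt{30} y}{10} \right)}}{9} is an antiderivative of f.
Check: d/dy[\frac{y^{2} \log{\left(\frac{y^{2}}{2} + \frac{5}{3} \right)}}{3} - \frac{y^{2}}{3} - \frac{y \log{\left(\frac{y^{2}}{2} + \frac{5}{3} \right)}}{3} + \frac{2 y}{3} + \frac{10 \log{\left(y^{2} + \frac{10}{3} \right)}}{9} - \frac{2 \sqrt{30} \operatorname{atan}{\left(\frac{\sqrt{30} y}{10} \right)}}{9}] = \frac{2 y \log{\left(3 y^{2} + 10 \right)}}{3} - \frac{2 y \log{\left(6 \right)}}{3} - \frac{\log{\left(3 y^{2} + 10 \right)}}{3} + \frac{\log{\left(6 \right)}}{3}, which equals f(y).
F(3) = - \frac{2 \sqrt{30} \operatorname{atan}{\left(\frac{3 \sqrt{30}}{10} \right)}}{9} - 1 + \frac{10 \log{\left(\frac{37}{3} \right)}}{9} + 2 \log{\left(\frac{37}{6} \right)}; F(-1) = -1 + \frac{2 \log{\left(\frac{13}{6} \right)}}{3} + \frac{2 \sqrt{30} \operatorname{atan}{\left(\frac{\sqrt{30}}{10} \right)}}{9} + \frac{10 \log{\left(\frac{13}{3} \right)}}{9}.
Integral = F(3) - F(-1) = - \frac{10 \log{\left(\frac{13}{3} \right)}}{9} - \frac{2 \sqrt{30} \operatorname{atan}{\left(\frac{3 \sqrt{30}}{10} \right)}}{9} - \frac{2 \sqrt{30} \operatorname{atan}{\left(\frac{\sqrt{30}}{10} \right)}}{9} - \frac{2 \log{\left(\frac{13}{6} \right)}}{3} + \frac{10 \log{\left(\frac{37}{3} \right)}}{9} + 2 \log{\left(\frac{37}{6} \right)}.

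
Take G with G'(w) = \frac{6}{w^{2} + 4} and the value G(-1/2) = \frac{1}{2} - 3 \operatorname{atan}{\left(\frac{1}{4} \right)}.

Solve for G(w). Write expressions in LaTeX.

G(w) = 3 \operatorname{atan}{\left(\frac{w}{2} \right)} + \frac{1}{2}

Whatever form G(w) takes, its d/dw must return the stated G'(w).
A general antiderivative is 3 \operatorname{atan}{\left(\frac{w}{2} \right)} + C.
The condition gives C = \frac{1}{2} - 3 \operatorname{atan}{\left(\frac{1}{4} \right)} - (- 3 \operatorname{atan}{\left(\frac{1}{4} \right)}) = \frac{1}{2}.
So G(w) = 3 \operatorname{atan}{\left(\frac{w}{2} \right)} + \frac{1}{2}.
Check: d/dw[3 \operatorname{atan}{\left(\frac{w}{2} \right)} + \frac{1}{2}] = \frac{6}{w^{2} + 4} = G'(w).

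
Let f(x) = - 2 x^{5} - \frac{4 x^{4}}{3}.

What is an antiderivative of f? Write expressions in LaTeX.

The integrand splits into summands that can be handled one at a time.
Check: d/dx[- \frac{x^{6}}{3} - \frac{4 x^{5}}{15}] = - 2 x^{5} - \frac{4 x^{4}}{3} = f(x).

An antiderivative is F(x) = - \frac{x^{6}}{3} - \frac{4 x^{5}}{15}.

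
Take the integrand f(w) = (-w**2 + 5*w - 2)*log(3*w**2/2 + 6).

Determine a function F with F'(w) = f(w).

An antiderivative is F(w) = -w**3*log(w**2/2 + 2)/3 - w**3*log(3)/3 + 2*w**3/9 + 5*w**2*log(w**2/2 + 2)/2 - 5*w**2/2 + 5*w**2*log(3)/2 - 2*w*log(w**2/2 + 2) - 2*w*log(3) + 4*w/3 + 10*log(w**2 + 4) - 8*atan(w/2)/3.

Recover f(w) by differentiating a candidate F(w); any mismatch rules it out.
Check: d/dw[-w**3*log(w**2/2 + 2)/3 - w**3*log(3)/3 + 2*w**3/9 + 5*w**2*log(w**2/2 + 2)/2 - 5*w**2/2 + 5*w**2*log(3)/2 - 2*w*log(w**2/2 + 2) - 2*w*log(3) + 4*w/3 + 10*log(w**2 + 4) - 8*atan(w/2)/3] = -w**2*log(w**2/2 + 2) - w**2*log(3) + 5*w*log(w**2/2 + 2) + 5*w*log(3) - 2*log(w**2/2 + 2) - 2*log(3), which equals f(w).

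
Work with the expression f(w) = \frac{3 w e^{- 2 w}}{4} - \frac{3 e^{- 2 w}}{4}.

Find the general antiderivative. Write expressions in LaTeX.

Recognize the product-rule pattern: f = u'v + uv' with u = \frac{3}{16} - \frac{3 w}{8}, v = e^{- 2 w}, so integration by parts undoes it.
Check: d/dw[\frac{3 \left(1 - 2 w\right) e^{- 2 w}}{16}] = \frac{\left(3 w - 3\right) e^{- 2 w}}{4}, which equals f(w).

F(w) = \frac{3 \left(1 - 2 w\right) e^{- 2 w}}{16} + C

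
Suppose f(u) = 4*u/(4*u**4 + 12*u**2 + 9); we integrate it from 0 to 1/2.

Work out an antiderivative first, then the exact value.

f matches the chain-rule pattern g'(h)*h' with inner function h(u) = 4*u**2 + 6; substituting w = h(u) collapses the integral.
F(u) = -2/(4*u**2 + 6) is an antiderivative of f.
Check: d/du[-2/(4*u**2 + 6)] = 4*u/(4*u**4 + 12*u**2 + 9) = f(u).
F(1/2) = -2/7; F(0) = -1/3.
Integral = F(1/2) - F(0) = 1/21.

Antiderivative: F(u) = -2/(4*u**2 + 6); value = 1/21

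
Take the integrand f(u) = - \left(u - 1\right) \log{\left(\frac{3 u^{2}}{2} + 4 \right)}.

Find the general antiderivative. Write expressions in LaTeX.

Since d/du undoes antidifferentiation here, F'(u) = f(u) is required of F(u).
Check: d/du[- \frac{u^{2} \log{\left(\frac{3 u^{2}}{2} + 4 \right)}}{2} + \frac{u^{2}}{2} + u \log{\left(\frac{3 u^{2}}{2} + 4 \right)} - 2 u - \frac{4 \log{\left(u^{2} + \frac{8}{3} \right)}}{3} + \frac{4 \sqrt{6} \operatorname{atan}{\left(\frac{\sqrt{6} u}{4} \right)}}{3}] = - u \log{\left(\frac{3 u^{2}}{2} + 4 \right)} + \log{\left(\frac{3 u^{2}}{2} + 4 \right)}, which equals f(u).

F(u) = - \frac{u^{2} \log{\left(\frac{3 u^{2}}{2} + 4 \right)}}{2} + \frac{u^{2}}{2} + u \log{\left(\frac{3 u^{2}}{2} + 4 \right)} - 2 u - \frac{4 \log{\left(u^{2} + \frac{8}{3} \right)}}{3} + \frac{4 \sqrt{6} \operatorname{atan}{\left(\frac{\sqrt{6} u}{4} \right)}}{3} + C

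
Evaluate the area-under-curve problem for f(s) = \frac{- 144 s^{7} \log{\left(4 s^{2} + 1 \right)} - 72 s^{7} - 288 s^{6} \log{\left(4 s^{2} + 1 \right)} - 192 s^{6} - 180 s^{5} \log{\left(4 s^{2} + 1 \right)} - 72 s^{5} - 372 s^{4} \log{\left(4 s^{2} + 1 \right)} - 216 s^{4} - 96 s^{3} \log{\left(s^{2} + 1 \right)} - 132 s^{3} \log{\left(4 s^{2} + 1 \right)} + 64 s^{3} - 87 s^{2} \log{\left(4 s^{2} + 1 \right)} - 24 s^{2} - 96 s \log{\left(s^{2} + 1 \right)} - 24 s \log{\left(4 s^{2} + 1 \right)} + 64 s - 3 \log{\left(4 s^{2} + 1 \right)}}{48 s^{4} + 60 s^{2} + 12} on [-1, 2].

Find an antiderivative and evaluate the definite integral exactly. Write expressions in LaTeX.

f has the shape u'v + uv' for u = - \frac{3 s^{4}}{4} - 2 s^{3} - \frac{s}{4} - \log{\left(s^{2} + 1 \right)} + \frac{2}{3} and v = \log{\left(4 s^{2} + 1 \right)} — it is the derivative of the product u*v.
F(s) = - \frac{3 s^{4} \log{\left(4 s^{2} + 1 \right)}}{4} - 2 s^{3} \log{\left(4 s^{2} + 1 \right)} - \frac{s \log{\left(4 s^{2} + 1 \right)}}{4} - \log{\left(s^{2} + 1 \right)} \log{\left(4 s^{2} + 1 \right)} + \frac{2 \log{\left(4 s^{2} + 1 \right)}}{3} is an antiderivative of f.
Check: d/ds[- \frac{3 s^{4} \log{\left(4 s^{2} + 1 \right)}}{4} - 2 s^{3} \log{\left(4 s^{2} + 1 \right)} - \frac{s \log{\left(4 s^{2} + 1 \right)}}{4} - \log{\left(s^{2} + 1 \right)} \log{\left(4 s^{2} + 1 \right)} + \frac{2 \log{\left(4 s^{2} + 1 \right)}}{3}] = \frac{- 144 s^{7} \log{\left(4 s^{2} + 1 \right)} - 72 s^{7} - 288 s^{6} \log{\left(4 s^{2} + 1 \right)} - 192 s^{6} - 180 s^{5} \log{\left(4 s^{2} + 1 \right)} - 72 s^{5} - 372 s^{4} \log{\left(4 s^{2} + 1 \right)} - 216 s^{4} - 96 s^{3} \log{\left(s^{2} + 1 \right)} - 132 s^{3} \log{\left(4 s^{2} + 1 \right)} + 64 s^{3} - 87 s^{2} \log{\left(4 s^{2} + 1 \right)} - 24 s^{2} - 96 s \log{\left(s^{2} + 1 \right)} - 24 s \log{\left(4 s^{2} + 1 \right)} + 64 s - 3 \log{\left(4 s^{2} + 1 \right)}}{48 s^{4} + 60 s^{2} + 12} = f(s).
F(2) = - \frac{167 \log{\left(17 \right)}}{6} - \log{\left(5 \right)} \log{\left(17 \right)}; F(-1) = - \log{\left(2 \right)} \log{\left(5 \right)} + \frac{13 \log{\left(5 \right)}}{6}.
Integral = F(2) - F(-1) = - \frac{167 \log{\left(17 \right)}}{6} - \log{\left(5 \right)} \log{\left(17 \right)} - \frac{13 \log{\left(5 \right)}}{6} + \log{\left(2 \right)} \log{\left(5 \right)}.

Antiderivative: F(s) = - \frac{3 s^{4} \log{\left(4 s^{2} + 1 \right)}}{4} - 2 s^{3} \log{\left(4 s^{2} + 1 \right)} - \frac{s \log{\left(4 s^{2} + 1 \right)}}{4} - \log{\left(s^{2} + 1 \right)} \log{\left(4 s^{2} + 1 \right)} + \frac{2 \log{\left(4 s^{2} + 1 \right)}}{3}; value = - \frac{167 \log{\left(17 \right)}}{6} - \log{\left(5 \right)} \log{\left(17 \right)} - \frac{13 \log{\left(5 \right)}}{6} + \log{\left(2 \right)} \log{\left(5 \right)}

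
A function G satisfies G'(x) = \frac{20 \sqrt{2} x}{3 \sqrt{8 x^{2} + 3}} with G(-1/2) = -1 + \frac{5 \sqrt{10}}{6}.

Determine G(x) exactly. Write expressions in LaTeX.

G(x) = \frac{5 \sqrt{2} \sqrt{8 x^{2} + 3} - 6}{6}

G'(x) matches the chain-rule pattern g'(h)*h' with inner function h(x) = 4 x^{2} + \frac{3}{2}; substituting u = h(x) collapses the integral.
A general antiderivative is \frac{5 \sqrt{4 x^{2} + \frac{3}{2}}}{3} + C.
The condition gives C = -1 + \frac{5 \sqrt{10}}{6} - (\frac{5 \sqrt{10}}{6}) = -1.
So G(x) = \frac{5 \sqrt{2} \sqrt{8 x^{2} + 3} - 6}{6}.
Check: d/dx[\frac{5 \sqrt{2} \sqrt{8 x^{2} + 3} - 6}{6}] = \frac{20 \sqrt{2} x}{3 \sqrt{8 x^{2} + 3}} = G'(x).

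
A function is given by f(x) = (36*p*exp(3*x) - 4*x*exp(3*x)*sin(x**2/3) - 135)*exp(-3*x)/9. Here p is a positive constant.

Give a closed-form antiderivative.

An antiderivative is F(x) = 4*p*x + 2*cos(x**2/3)/3 + 5*exp(-3*x).

A candidate is checked by its d/dx: the result must match f(x).
Check: d/dx[4*p*x + 2*cos(x**2/3)/3 + 5*exp(-3*x)] = (36*p*exp(3*x) - 4*x*exp(3*x)*sin(x**2/3) - 135)*exp(-3*x)/9 = f(x).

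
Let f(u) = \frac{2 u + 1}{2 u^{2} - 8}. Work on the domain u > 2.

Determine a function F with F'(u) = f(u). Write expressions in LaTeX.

Factor the denominator (2 \left(u - 2\right) \left(u + 2\right)) and decompose: f = \frac{3}{8 \left(u + 2\right)} + \frac{5}{8 \left(u - 2\right)}; each piece integrates to a log, atan, or power term.
Check: d/du[\frac{5 \log{\left(u - 2 \right)}}{8} + \frac{3 \log{\left(u + 2 \right)}}{8}] = \frac{2 u + 1}{2 u^{2} - 8} = f(u).

An antiderivative is F(u) = \frac{5 \log{\left(u - 2 \right)}}{8} + \frac{3 \log{\left(u + 2 \right)}}{8}.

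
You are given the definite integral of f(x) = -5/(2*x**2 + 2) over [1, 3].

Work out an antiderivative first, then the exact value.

Since d/dx undoes antidifferentiation here, F'(x) = f(x) is required of F(x).
F(x) = -5*atan(x)/2 is an antiderivative of f.
Check: d/dx[-5*atan(x)/2] = -5/(2*x**2 + 2) = f(x).
F(3) = -5*atan(3)/2; F(1) = -5*pi/8.
Integral = F(3) - F(1) = -5*atan(3)/2 + 5*pi/8.

Antiderivative: F(x) = -5*atan(x)/2; value = -5*atan(3)/2 + 5*pi/8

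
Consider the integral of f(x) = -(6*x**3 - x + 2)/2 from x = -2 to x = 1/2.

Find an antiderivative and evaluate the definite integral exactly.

Antiderivative: F(x) = -3*x**4/4 + x**2/4 - x; value = 545/64

A candidate is checked by its d/dx: the result must match f(x).
F(x) = -3*x**4/4 + x**2/4 - x is an antiderivative of f.
Check: d/dx[-3*x**4/4 + x**2/4 - x] = -3*x**3 + x/2 - 1, which equals f(x).
F(1/2) = -31/64; F(-2) = -9.
Integral = F(1/2) - F(-2) = 545/64.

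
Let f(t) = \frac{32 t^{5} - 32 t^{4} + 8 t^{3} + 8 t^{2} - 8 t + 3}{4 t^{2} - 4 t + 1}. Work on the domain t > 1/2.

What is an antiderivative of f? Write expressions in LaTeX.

An antiderivative is F(t) = 2 t^{4} + 2 t - \frac{1}{2 \left(2 t - 1\right)}.

Any candidate F(t) must reproduce f(t) exactly when differentiated.
Check: d/dt[2 t^{4} + 2 t - \frac{1}{2 \left(2 t - 1\right)}] = \frac{32 t^{5} - 32 t^{4} + 8 t^{3} + 8 t^{2} - 8 t + 3}{4 t^{2} - 4 t + 1} = f(t).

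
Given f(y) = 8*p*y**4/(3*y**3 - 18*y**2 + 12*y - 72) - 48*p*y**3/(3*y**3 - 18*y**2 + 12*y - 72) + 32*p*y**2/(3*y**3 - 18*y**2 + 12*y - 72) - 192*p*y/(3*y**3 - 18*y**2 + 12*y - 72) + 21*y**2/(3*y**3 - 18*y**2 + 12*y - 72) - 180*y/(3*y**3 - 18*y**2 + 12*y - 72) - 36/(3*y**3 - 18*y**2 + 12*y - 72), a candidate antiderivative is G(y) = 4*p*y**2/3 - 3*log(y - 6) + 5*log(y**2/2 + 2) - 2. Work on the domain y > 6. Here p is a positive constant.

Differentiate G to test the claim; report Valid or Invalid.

d/dy[G] = (8*p*y**4 - 48*p*y**3 + 32*p*y**2 - 192*p*y + 21*y**2 - 180*y - 36)/(3*y**3 - 18*y**2 + 12*y - 72)
This equals f(y) exactly, so the claim holds.

Valid - differentiating G returns exactly f.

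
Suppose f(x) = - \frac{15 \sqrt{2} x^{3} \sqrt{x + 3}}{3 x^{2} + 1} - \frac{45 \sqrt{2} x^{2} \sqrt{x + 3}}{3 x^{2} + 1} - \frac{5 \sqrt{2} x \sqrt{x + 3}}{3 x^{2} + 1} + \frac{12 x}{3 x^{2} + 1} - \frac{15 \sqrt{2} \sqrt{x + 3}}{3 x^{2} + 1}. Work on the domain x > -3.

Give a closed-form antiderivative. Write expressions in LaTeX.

An antiderivative is F(x) = - 2 \sqrt{2} x^{2} \sqrt{x + 3} - 12 \sqrt{2} x \sqrt{x + 3} - 18 \sqrt{2} \sqrt{x + 3} + 2 \log{\left(x^{2} + \frac{1}{3} \right)}.

Integrate term by term and add the pieces.
Check: d/dx[- 2 \sqrt{2} x^{2} \sqrt{x + 3} - 12 \sqrt{2} x \sqrt{x + 3} - 18 \sqrt{2} \sqrt{x + 3} + 2 \log{\left(x^{2} + \frac{1}{3} \right)}] = \frac{- 15 \sqrt{2} x^{4} - 90 \sqrt{2} x^{3} - 140 \sqrt{2} x^{2} + 12 x \sqrt{x + 3} - 30 \sqrt{2} x - 45 \sqrt{2}}{3 x^{2} \sqrt{x + 3} + \sqrt{x + 3}}, which equals f(x).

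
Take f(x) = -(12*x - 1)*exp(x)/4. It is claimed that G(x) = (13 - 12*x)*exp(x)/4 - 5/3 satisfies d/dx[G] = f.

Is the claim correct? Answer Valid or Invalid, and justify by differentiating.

d/dx[G] = -3*x*exp(x) + exp(x)/4
This equals f(x) exactly, so the claim holds.

Valid: G'(x) = f(x).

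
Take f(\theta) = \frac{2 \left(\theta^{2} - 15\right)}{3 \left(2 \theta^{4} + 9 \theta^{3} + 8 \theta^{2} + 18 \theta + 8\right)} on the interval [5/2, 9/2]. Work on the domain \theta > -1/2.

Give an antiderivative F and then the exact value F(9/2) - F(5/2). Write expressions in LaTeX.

Antiderivative: F(\theta) = - \frac{236 \log{\left(\theta + \frac{1}{2} \right)} + 2 \log{\left(\theta + 4 \right)} - 119 \log{\left(\theta^{2} + 2 \right)}}{378}; value = - \frac{118 \log{\left(5 \right)}}{189} - \frac{17 \log{\left(\frac{33}{4} \right)}}{54} - \frac{\log{\left(\frac{17}{2} \right)}}{189} + \frac{\log{\left(\frac{13}{2} \right)}}{189} + \frac{118 \log{\left(3 \right)}}{189} + \frac{17 \log{\left(\frac{89}{4} \right)}}{54}

Factor the denominator (3 \left(\theta + 4\right) \left(2 \theta + 1\right) \left(\theta^{2} + 2\right)) and decompose: f = \frac{17 \theta}{27 \left(\theta^{2} + 2\right)} - \frac{236}{189 \left(2 \theta + 1\right)} - \frac{1}{189 \left(\theta + 4\right)}; each piece integrates to a log, atan, or power term.
F(\theta) = - \frac{236 \log{\left(\theta + \frac{1}{2} \right)} + 2 \log{\left(\theta + 4 \right)} - 119 \log{\left(\theta^{2} + 2 \right)}}{378} is an antiderivative of f.
Check: d/d\theta[- \frac{236 \log{\left(\theta + \frac{1}{2} \right)} + 2 \log{\left(\theta + 4 \right)} - 119 \log{\left(\theta^{2} + 2 \right)}}{378}] = \frac{2 \theta^{2} - 30}{6 \theta^{4} + 27 \theta^{3} + 24 \theta^{2} + 54 \theta + 24}, which equals f(\theta).
F(9/2) = - \frac{118 \log{\left(5 \right)}}{189} - \frac{\log{\left(\frac{17}{2} \right)}}{189} + \frac{17 \log{\left(\frac{89}{4} \right)}}{54}; F(5/2) = - \frac{118 \log{\left(3 \right)}}{189} - \frac{\log{\left(\frac{13}{2} \right)}}{189} + \frac{17 \log{\left(\frac{33}{4} \right)}}{54}.
Integral = F(9/2) - F(5/2) = - \frac{118 \log{\left(5 \right)}}{189} - \frac{17 \log{\left(\frac{33}{4} \right)}}{54} - \frac{\log{\left(\frac{17}{2} \right)}}{189} + \frac{\log{\left(\frac{13}{2} \right)}}{189} + \frac{118 \log{\left(3 \right)}}{189} + \frac{17 \log{\left(\frac{89}{4} \right)}}{54}.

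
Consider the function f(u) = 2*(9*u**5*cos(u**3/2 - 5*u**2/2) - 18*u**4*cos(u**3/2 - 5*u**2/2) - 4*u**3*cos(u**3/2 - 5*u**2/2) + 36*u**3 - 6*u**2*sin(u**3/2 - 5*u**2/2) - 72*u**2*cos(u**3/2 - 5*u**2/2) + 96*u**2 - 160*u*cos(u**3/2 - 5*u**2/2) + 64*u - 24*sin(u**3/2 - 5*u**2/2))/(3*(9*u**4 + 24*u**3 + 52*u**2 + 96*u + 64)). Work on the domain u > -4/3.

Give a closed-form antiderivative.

Any candidate F(u) must reproduce f(u) exactly when differentiated.
Check: d/du[(12*u*log(u**2 + 4) + 16*log(u**2 + 4) + 4*sin(u**3/2 - 5*u**2/2))/(9*u + 12)] = (18*u**5*cos(u**3/2 - 5*u**2/2) - 36*u**4*cos(u**3/2 - 5*u**2/2) - 8*u**3*cos(u**3/2 - 5*u**2/2) + 72*u**3 - 12*u**2*sin(u**3/2 - 5*u**2/2) - 144*u**2*cos(u**3/2 - 5*u**2/2) + 192*u**2 - 320*u*cos(u**3/2 - 5*u**2/2) + 128*u - 48*sin(u**3/2 - 5*u**2/2))/(27*u**4 + 72*u**3 + 156*u**2 + 288*u + 192), which equals f(u).

An antiderivative is F(u) = (12*u*log(u**2 + 4) + 16*log(u**2 + 4) + 4*sin(u**3/2 - 5*u**2/2))/(9*u + 12).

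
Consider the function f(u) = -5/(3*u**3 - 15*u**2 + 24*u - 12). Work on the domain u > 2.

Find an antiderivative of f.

An antiderivative is F(u) = 5*log(u - 2)/3 - 5*log(u - 1)/3 + 5/(3*u - 6).

The denominator factors as 3*(u - 2)**2*(u - 1); partial fractions split f into directly integrable pieces: -5/(3*(u - 1)) + 5/(3*(u - 2)) - 5/(3*(u - 2)**2).
Check: d/du[5*log(u - 2)/3 - 5*log(u - 1)/3 + 5/(3*u - 6)] = -5/(3*u**3 - 15*u**2 + 24*u - 12) = f(u).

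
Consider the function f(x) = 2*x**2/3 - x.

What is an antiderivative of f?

The integrand splits into summands that can be handled one at a time.
Check: d/dx[x**2*(4*x - 9)/18] = 2*x**2/3 - x = f(x).

An antiderivative is F(x) = x**2*(4*x - 9)/18.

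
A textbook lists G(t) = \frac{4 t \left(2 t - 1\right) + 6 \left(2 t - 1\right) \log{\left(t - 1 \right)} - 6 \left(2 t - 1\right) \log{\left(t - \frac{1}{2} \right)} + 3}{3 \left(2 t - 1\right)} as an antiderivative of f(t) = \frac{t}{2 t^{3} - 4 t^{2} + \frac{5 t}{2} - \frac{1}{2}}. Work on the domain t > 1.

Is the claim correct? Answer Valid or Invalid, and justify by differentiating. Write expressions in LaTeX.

d/dt[G] = \frac{16 t^{3} - 32 t^{2} + 26 t - 4}{12 t^{3} - 24 t^{2} + 15 t - 3}
d/dt[G] - f(t) = \frac{4}{3} != 0.

Invalid: d/dt[G] - f = \frac{4}{3}, which is not 0.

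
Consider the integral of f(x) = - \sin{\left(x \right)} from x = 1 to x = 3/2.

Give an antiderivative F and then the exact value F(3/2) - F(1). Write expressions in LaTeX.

Differentiate the proposed F(x) back; it has to land on f(x) exactly.
F(x) = \cos{\left(x \right)} is an antiderivative of f.
Check: d/dx[\cos{\left(x \right)}] = - \sin{\left(x \right)} = f(x).
F(3/2) = \cos{\left(\frac{3}{2} \right)}; F(1) = \cos{\left(1 \right)}.
Integral = F(3/2) - F(1) = - \cos{\left(1 \right)} + \cos{\left(\frac{3}{2} \right)}.

Antiderivative: F(x) = \cos{\left(x \right)}; value = - \cos{\left(1 \right)} + \cos{\left(\frac{3}{2} \right)}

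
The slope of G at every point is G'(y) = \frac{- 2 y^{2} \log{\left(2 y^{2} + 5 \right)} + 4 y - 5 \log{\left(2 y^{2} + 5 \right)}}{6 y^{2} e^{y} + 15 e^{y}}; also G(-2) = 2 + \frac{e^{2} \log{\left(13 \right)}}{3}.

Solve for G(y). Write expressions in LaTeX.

G(y) = \frac{\left(6 e^{y} + \log{\left(2 y^{2} + 5 \right)}\right) e^{- y}}{3}

G'(y) has the shape u'v + uv' for u = \frac{e^{- y}}{3} and v = \log{\left(2 y^{2} + 5 \right)} — it is the derivative of the product u*v.
A general antiderivative is \frac{e^{- y} \log{\left(2 y^{2} + 5 \right)}}{3} + C.
The condition gives C = 2 + \frac{e^{2} \log{\left(13 \right)}}{3} - (\frac{e^{2} \log{\left(13 \right)}}{3}) = 2.
So G(y) = \frac{\left(6 e^{y} + \log{\left(2 y^{2} + 5 \right)}\right) e^{- y}}{3}.
Check: d/dy[\frac{\left(6 e^{y} + \log{\left(2 y^{2} + 5 \right)}\right) e^{- y}}{3}] = \frac{- 2 y^{2} \log{\left(2 y^{2} + 5 \right)} + 4 y - 5 \log{\left(2 y^{2} + 5 \right)}}{6 y^{2} e^{y} + 15 e^{y}} = G'(y).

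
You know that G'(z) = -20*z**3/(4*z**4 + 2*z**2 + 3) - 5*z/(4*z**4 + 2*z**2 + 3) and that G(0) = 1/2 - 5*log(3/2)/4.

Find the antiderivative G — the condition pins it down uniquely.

The substitution u = 2*z**4 + z**2 + 3/2 works: G'(z) is exactly (dG/du)*(du/dz) for that inner function.
A general antiderivative is -5*log(2*z**4 + z**2 + 3/2)/4 + C.
The condition gives C = 1/2 - 5*log(3/2)/4 - (-5*log(3/2)/4) = 1/2.
So G(z) = -(5*log(2*z**4 + z**2 + 3/2) - 2)/4.
Check: d/dz[-(5*log(2*z**4 + z**2 + 3/2) - 2)/4] = (-20*z**3 - 5*z)/(4*z**4 + 2*z**2 + 3), which equals G'(z).

G(z) = -(5*log(2*z**4 + z**2 + 3/2) - 2)/4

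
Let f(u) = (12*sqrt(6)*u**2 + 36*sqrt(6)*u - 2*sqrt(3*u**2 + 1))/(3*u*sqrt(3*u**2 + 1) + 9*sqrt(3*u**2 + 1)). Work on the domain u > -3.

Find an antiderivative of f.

An antiderivative is F(u) = 2*(2*sqrt(6)*sqrt(3*u**2 + 1) - log(u + 3))/3.

Recover f(u) by differentiating a candidate F(u); any mismatch rules it out.
Check: d/du[2*(2*sqrt(6)*sqrt(3*u**2 + 1) - log(u + 3))/3] = (12*sqrt(6)*u**2 + 36*sqrt(6)*u - 2*sqrt(3*u**2 + 1))/(3*u*sqrt(3*u**2 + 1) + 9*sqrt(3*u**2 + 1)) = f(u).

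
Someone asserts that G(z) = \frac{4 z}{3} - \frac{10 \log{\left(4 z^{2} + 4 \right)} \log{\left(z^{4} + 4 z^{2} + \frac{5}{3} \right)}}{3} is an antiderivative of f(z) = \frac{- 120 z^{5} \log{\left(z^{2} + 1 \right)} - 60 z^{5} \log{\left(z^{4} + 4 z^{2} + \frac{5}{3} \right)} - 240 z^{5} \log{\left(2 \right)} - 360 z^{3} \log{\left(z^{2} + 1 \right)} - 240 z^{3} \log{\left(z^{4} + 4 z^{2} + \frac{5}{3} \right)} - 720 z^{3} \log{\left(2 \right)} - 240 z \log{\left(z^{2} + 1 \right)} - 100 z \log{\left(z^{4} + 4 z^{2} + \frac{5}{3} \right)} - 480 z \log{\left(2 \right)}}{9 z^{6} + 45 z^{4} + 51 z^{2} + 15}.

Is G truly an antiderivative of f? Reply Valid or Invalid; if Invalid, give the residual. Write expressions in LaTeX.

d/dz[G] = \frac{12 z^{6} - 120 z^{5} \log{\left(z^{2} + 1 \right)} - 60 z^{5} \log{\left(z^{4} + 4 z^{2} + \frac{5}{3} \right)} - 240 z^{5} \log{\left(2 \right)} + 60 z^{4} - 360 z^{3} \log{\left(z^{2} + 1 \right)} - 240 z^{3} \log{\left(z^{4} + 4 z^{2} + \frac{5}{3} \right)} - 720 z^{3} \log{\left(2 \right)} + 68 z^{2} - 240 z \log{\left(z^{2} + 1 \right)} - 100 z \log{\left(z^{4} + 4 z^{2} + \frac{5}{3} \right)} - 480 z \log{\left(2 \right)} + 20}{9 z^{6} + 45 z^{4} + 51 z^{2} + 15}
d/dz[G] - f(z) = \frac{4}{3} != 0.

Invalid: d/dz[G] - f = \frac{4}{3}, which is not 0.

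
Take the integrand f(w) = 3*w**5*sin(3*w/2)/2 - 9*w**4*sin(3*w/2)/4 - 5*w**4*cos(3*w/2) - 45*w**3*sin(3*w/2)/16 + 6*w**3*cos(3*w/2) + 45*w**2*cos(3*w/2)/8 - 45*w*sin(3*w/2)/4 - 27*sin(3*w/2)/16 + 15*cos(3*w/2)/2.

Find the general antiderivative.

Recognize the product-rule pattern: f = u'v + uv' with u = -w**5 + 3*w**4/2 + 15*w**3/8 + 15*w/2 + 9/8, v = cos(3*w/2), so integration by parts undoes it.
Check: d/dw[-(8*w**5 - 12*w**4 - 15*w**3 - 60*w - 9)*cos(3*w/2)/8] = 3*w**5*sin(3*w/2)/2 - 9*w**4*sin(3*w/2)/4 - 5*w**4*cos(3*w/2) - 45*w**3*sin(3*w/2)/16 + 6*w**3*cos(3*w/2) + 45*w**2*cos(3*w/2)/8 - 45*w*sin(3*w/2)/4 - 27*sin(3*w/2)/16 + 15*cos(3*w/2)/2 = f(w).

F(w) = -(8*w**5 - 12*w**4 - 15*w**3 - 60*w - 9)*cos(3*w/2)/8 + C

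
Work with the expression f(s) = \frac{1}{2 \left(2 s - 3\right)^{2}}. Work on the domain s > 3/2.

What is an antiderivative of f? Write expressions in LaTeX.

An antiderivative is F(s) = - \frac{1}{4 \left(2 s - 3\right)}.

A candidate is checked by its d/ds: the result must match f(s).
Check: d/ds[- \frac{1}{4 \left(2 s - 3\right)}] = \frac{1}{8 s^{2} - 24 s + 18}, which equals f(s).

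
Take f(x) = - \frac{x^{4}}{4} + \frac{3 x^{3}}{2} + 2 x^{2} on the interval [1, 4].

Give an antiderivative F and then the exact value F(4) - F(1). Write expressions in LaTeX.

The integrand splits into summands that can be handled one at a time.
F(x) = \frac{x^{3} \left(- 6 x^{2} + 45 x + 80\right)}{120} is an antiderivative of f.
Check: d/dx[\frac{x^{3} \left(- 6 x^{2} + 45 x + 80\right)}{120}] = - \frac{x^{4}}{4} + \frac{3 x^{3}}{2} + 2 x^{2} = f(x).
F(4) = \frac{1312}{15}; F(1) = \frac{119}{120}.
Integral = F(4) - F(1) = \frac{3459}{40}.

Antiderivative: F(x) = \frac{x^{3} \left(- 6 x^{2} + 45 x + 80\right)}{120}; value = \frac{3459}{40}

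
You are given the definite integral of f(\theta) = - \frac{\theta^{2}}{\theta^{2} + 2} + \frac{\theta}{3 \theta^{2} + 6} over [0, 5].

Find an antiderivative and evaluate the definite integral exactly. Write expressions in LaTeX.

Integrate term by term and add the pieces.
F(\theta) = \frac{- 6 \theta + \log{\left(\theta^{2} + 2 \right)} + 6 \sqrt{2} \operatorname{atan}{\left(\frac{\sqrt{2} \theta}{2} \right)}}{6} is an antiderivative of f.
Check: d/d\theta[\frac{- 6 \theta + \log{\left(\theta^{2} + 2 \right)} + 6 \sqrt{2} \operatorname{atan}{\left(\frac{\sqrt{2} \theta}{2} \right)}}{6}] = \frac{- 3 \theta^{2} + \theta}{3 \theta^{2} + 6}, which equals f(\theta).
F(5) = -5 + \frac{\log{\left(27 \right)}}{6} + \sqrt{2} \operatorname{atan}{\left(\frac{5 \sqrt{2}}{2} \right)}; F(0) = \frac{\log{\left(2 \right)}}{6}.
Integral = F(5) - F(0) = -5 - \frac{\log{\left(2 \right)}}{6} + \frac{\log{\left(27 \right)}}{6} + \sqrt{2} \operatorname{atan}{\left(\frac{5 \sqrt{2}}{2} \right)}.

Antiderivative: F(\theta) = \frac{- 6 \theta + \log{\left(\theta^{2} + 2 \right)} + 6 \sqrt{2} \operatorname{atan}{\left(\frac{\sqrt{2} \theta}{2} \right)}}{6}; value = -5 - \frac{\log{\left(2 \right)}}{6} + \frac{\log{\left(27 \right)}}{6} + \sqrt{2} \operatorname{atan}{\left(\frac{5 \sqrt{2}}{2} \right)}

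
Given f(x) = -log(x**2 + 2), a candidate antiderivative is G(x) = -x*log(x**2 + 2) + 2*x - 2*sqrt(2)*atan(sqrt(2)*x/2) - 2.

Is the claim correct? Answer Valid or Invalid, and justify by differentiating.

d/dx[G] = -log(x**2 + 2)
This equals f(x) exactly, so the claim holds.

Valid. The derivative of G reproduces f.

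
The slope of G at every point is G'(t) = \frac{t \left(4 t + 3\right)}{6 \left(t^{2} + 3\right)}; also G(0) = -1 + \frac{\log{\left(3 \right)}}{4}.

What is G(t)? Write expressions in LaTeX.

Whatever form G(t) takes, its d/dt must return the stated G'(t).
A general antiderivative is \frac{2 t}{3} + \frac{\log{\left(t^{2} + 3 \right)}}{4} - \frac{2 \sqrt{3} \operatorname{atan}{\left(\frac{\sqrt{3} t}{3} \right)}}{3} + C.
The condition gives C = -1 + \frac{\log{\left(3 \right)}}{4} - (\frac{\log{\left(3 \right)}}{4}) = -1.
So G(t) = \frac{2 t}{3} + \frac{\log{\left(t^{2} + 3 \right)}}{4} - \frac{2 \sqrt{3} \operatorname{atan}{\left(\frac{\sqrt{3} t}{3} \right)}}{3} - 1.
Check: d/dt[\frac{2 t}{3} + \frac{\log{\left(t^{2} + 3 \right)}}{4} - \frac{2 \sqrt{3} \operatorname{atan}{\left(\frac{\sqrt{3} t}{3} \right)}}{3} - 1] = \frac{4 t^{2} + 3 t}{6 t^{2} + 18}, which equals G'(t).

G(t) = \frac{2 t}{3} + \frac{\log{\left(t^{2} + 3 \right)}}{4} - \frac{2 \sqrt{3} \operatorname{atan}{\left(\frac{\sqrt{3} t}{3} \right)}}{3} - 1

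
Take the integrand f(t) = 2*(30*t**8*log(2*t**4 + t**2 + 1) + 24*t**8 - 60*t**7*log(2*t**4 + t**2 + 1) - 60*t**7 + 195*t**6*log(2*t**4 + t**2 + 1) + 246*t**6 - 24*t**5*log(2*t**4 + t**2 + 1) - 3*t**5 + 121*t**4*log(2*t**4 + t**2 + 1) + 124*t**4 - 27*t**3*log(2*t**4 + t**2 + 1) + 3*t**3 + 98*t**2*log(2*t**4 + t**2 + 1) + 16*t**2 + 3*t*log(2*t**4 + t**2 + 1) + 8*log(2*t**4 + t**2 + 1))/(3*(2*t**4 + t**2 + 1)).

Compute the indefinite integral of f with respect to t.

F(t) = -4*(-t**5/2 + 5*t**4/4 - 5*t**3 - t**2/4 - 4*t/3)*log(2*t**4 + t**2 + 1) + C

Recognize the product-rule pattern: f = u'v + uv' with u = 2*t**5 - 5*t**4 + 20*t**3 + t**2 + 16*t/3, v = log(2*t**4 + t**2 + 1), so integration by parts undoes it.
Check: d/dt[-4*(-t**5/2 + 5*t**4/4 - 5*t**3 - t**2/4 - 4*t/3)*log(2*t**4 + t**2 + 1)] = (60*t**8*log(2*t**4 + t**2 + 1) + 48*t**8 - 120*t**7*log(2*t**4 + t**2 + 1) - 120*t**7 + 390*t**6*log(2*t**4 + t**2 + 1) + 492*t**6 - 48*t**5*log(2*t**4 + t**2 + 1) - 6*t**5 + 242*t**4*log(2*t**4 + t**2 + 1) + 248*t**4 - 54*t**3*log(2*t**4 + t**2 + 1) + 6*t**3 + 196*t**2*log(2*t**4 + t**2 + 1) + 32*t**2 + 6*t*log(2*t**4 + t**2 + 1) + 16*log(2*t**4 + t**2 + 1))/(6*t**4 + 3*t**2 + 3), which equals f(t).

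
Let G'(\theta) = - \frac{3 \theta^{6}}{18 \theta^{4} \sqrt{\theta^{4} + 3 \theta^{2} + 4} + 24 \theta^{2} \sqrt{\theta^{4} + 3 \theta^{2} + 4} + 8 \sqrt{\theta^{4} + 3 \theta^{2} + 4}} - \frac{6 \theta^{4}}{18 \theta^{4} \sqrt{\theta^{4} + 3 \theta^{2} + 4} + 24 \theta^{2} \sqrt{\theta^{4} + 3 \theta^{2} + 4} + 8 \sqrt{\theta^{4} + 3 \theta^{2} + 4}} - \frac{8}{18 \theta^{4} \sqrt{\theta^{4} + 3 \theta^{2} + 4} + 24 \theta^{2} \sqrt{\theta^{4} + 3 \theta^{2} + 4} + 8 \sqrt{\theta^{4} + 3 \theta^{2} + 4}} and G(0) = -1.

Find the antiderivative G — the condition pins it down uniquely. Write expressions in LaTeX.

The integrand splits into summands that can be handled one at a time.
A general antiderivative is - \frac{\theta \sqrt{\theta^{4} + 3 \theta^{2} + 4}}{4 \left(\frac{3 \theta^{2}}{2} + 1\right)} + C.
The condition gives C = -1 - (0) = -1.
So G(\theta) = \frac{- 6 \theta^{2} - \theta \sqrt{\theta^{4} + 3 \theta^{2} + 4} - 4}{6 \theta^{2} + 4}.
Check: d/d\theta[\frac{- 6 \theta^{2} - \theta \sqrt{\theta^{4} + 3 \theta^{2} + 4} - 4}{6 \theta^{2} + 4}] = \frac{- 3 \theta^{6} - 6 \theta^{4} - 8}{18 \theta^{4} \sqrt{\theta^{4} + 3 \theta^{2} + 4} + 24 \theta^{2} \sqrt{\theta^{4} + 3 \theta^{2} + 4} + 8 \sqrt{\theta^{4} + 3 \theta^{2} + 4}}, which equals G'(\theta).

G(\theta) = \frac{- 6 \theta^{2} - \theta \sqrt{\theta^{4} + 3 \theta^{2} + 4} - 4}{6 \theta^{2} + 4}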